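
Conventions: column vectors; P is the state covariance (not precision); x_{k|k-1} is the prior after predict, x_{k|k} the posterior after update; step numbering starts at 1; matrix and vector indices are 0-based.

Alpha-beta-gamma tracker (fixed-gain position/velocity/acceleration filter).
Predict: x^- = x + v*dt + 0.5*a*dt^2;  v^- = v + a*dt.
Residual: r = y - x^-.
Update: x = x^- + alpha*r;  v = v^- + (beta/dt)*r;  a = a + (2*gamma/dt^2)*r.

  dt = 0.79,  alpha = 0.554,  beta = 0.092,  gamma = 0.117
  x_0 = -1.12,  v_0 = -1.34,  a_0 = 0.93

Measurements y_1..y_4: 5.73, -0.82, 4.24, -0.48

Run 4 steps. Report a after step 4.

a_post = -1.1348

step 1: x_pred=-1.8884  r=7.6184  x^+=2.3322  v^+=0.2819  a^+=3.7864
step 2: x_pred=3.7365  r=-4.5565  x^+=1.2122  v^+=2.7426  a^+=2.0780
step 3: x_pred=4.0273  r=0.2127  x^+=4.1451  v^+=4.4090  a^+=2.1578
step 4: x_pred=8.3016  r=-8.7816  x^+=3.4366  v^+=5.0910  a^+=-1.1348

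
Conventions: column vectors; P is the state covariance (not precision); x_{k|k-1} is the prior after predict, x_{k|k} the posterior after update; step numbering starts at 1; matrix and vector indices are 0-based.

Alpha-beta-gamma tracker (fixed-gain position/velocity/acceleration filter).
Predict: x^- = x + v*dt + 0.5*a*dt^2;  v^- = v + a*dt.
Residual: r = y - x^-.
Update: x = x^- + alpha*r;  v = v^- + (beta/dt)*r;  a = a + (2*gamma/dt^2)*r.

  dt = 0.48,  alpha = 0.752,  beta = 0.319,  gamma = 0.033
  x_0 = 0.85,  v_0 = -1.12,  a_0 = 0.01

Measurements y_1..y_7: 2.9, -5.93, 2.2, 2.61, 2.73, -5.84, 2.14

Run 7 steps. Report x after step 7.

step 1: x_pred=0.3136  r=2.5864  x^+=2.2586  v^+=0.6037  a^+=0.7509
step 2: x_pred=2.6348  r=-8.5648  x^+=-3.8059  v^+=-4.7279  a^+=-1.7026
step 3: x_pred=-6.2714  r=8.4714  x^+=0.0991  v^+=0.0848  a^+=0.7242
step 4: x_pred=0.2232  r=2.3868  x^+=2.0181  v^+=2.0186  a^+=1.4079
step 5: x_pred=3.1492  r=-0.4192  x^+=2.8340  v^+=2.4158  a^+=1.2878
step 6: x_pred=4.1419  r=-9.9819  x^+=-3.3645  v^+=-3.5999  a^+=-1.5716
step 7: x_pred=-5.2735  r=7.4135  x^+=0.3015  v^+=0.5726  a^+=0.5520

x_post = 0.3015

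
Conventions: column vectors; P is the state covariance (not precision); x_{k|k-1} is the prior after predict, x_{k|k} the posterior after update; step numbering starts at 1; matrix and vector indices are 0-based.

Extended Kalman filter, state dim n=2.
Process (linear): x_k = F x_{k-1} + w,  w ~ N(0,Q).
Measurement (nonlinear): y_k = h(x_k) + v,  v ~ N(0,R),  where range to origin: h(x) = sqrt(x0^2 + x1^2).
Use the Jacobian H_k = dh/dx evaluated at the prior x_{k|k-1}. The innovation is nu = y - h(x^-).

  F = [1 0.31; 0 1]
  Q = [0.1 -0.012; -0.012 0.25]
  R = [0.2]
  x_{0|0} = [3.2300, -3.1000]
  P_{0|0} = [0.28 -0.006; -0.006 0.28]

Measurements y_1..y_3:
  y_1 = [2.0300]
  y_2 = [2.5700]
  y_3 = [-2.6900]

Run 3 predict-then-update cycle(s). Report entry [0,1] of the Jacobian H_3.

step 1: x^-=[2.2690, -3.1000]  P^-=[0.4032 0.0688; 0.0688 0.5300]  H_jac=[0.5906 -0.8069]  S=[0.6202]  K=[0.2945; -0.6241]  nu=[-1.8117]  x^+=[1.7355, -1.9694]  P^+=[0.3494 0.1828; 0.1828 0.2885]
step 2: x^-=[1.1250, -1.9694]  P^-=[0.5905 0.2602; 0.2602 0.5385]  H_jac=[0.4960 -0.8683]  S=[0.5271]  K=[0.1270; -0.6421]  nu=[0.3019]  x^+=[1.1634, -2.1633]  P^+=[0.5819 0.3032; 0.3032 0.3211]
step 3: x^-=[0.4928, -2.1633]  P^-=[0.9008 0.3907; 0.3907 0.5711]  H_jac=[0.2221 -0.9750]  S=[0.6181]  K=[-0.2927; -0.7604]  nu=[-4.9087]  x^+=[1.9293, 1.5695]  P^+=[0.8478 0.2532; 0.2532 0.2137]

H_jac[0,1] = -0.9750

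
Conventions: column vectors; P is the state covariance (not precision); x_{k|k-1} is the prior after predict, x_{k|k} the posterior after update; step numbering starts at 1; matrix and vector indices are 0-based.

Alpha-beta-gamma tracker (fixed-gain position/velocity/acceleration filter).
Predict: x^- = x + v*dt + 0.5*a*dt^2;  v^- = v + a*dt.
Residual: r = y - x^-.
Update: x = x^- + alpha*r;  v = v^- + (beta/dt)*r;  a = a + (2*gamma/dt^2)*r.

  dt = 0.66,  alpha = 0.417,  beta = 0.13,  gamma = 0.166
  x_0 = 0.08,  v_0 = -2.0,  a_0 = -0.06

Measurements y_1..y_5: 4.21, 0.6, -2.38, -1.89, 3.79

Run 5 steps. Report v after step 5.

v_post = -0.1279

step 1: x_pred=-1.2531  r=5.4631  x^+=1.0250  v^+=-0.9635  a^+=4.1038
step 2: x_pred=1.2829  r=-0.6829  x^+=0.9981  v^+=1.6104  a^+=3.5833
step 3: x_pred=2.8415  r=-5.2215  x^+=0.6641  v^+=2.9469  a^+=-0.3963
step 4: x_pred=2.5228  r=-4.4128  x^+=0.6826  v^+=1.8162  a^+=-3.7596
step 5: x_pred=1.0625  r=2.7275  x^+=2.1999  v^+=-0.1279  a^+=-1.6808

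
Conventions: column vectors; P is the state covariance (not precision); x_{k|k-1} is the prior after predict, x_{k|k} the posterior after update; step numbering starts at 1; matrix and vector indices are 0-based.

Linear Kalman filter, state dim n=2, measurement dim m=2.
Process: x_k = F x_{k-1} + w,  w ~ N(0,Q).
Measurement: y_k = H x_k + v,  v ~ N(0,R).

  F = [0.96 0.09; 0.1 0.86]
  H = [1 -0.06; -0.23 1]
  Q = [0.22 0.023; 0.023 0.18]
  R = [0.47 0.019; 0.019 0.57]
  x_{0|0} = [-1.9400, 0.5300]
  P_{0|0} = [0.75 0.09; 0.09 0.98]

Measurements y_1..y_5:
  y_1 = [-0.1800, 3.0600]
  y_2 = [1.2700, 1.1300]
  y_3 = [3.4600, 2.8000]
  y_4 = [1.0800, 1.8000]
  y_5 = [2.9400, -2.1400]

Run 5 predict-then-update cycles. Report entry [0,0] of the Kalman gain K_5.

step 1: x^-=[-1.8147, 0.2618]  P^-=[0.9347 0.2460; 0.2460 0.9278]  S=[1.3785 -0.0023; -0.0023 1.4341]  K=[0.6674 0.0227; 0.1391 0.6077]  nu=[1.6504, 2.3808]  x^+=[-0.6593, 1.9382]  P^+=[0.3200 0.0992; 0.0992 0.3719]
step 2: x^-=[-0.4585, 1.6009]  P^-=[0.5351 0.1653; 0.1653 0.4753]  S=[0.9870 0.0350; 0.0350 0.9976]  K=[0.5313 0.0237; 0.1232 0.4340]  nu=[1.8245, -0.5764]  x^+=[0.4972, 1.5756]  P^+=[0.2551 0.0823; 0.0823 0.2687]
step 3: x^-=[0.6191, 1.4047]  P^-=[0.4715 0.1369; 0.1369 0.3954]  S=[0.9265 0.0257; 0.0257 0.9273]  K=[0.4996 0.0169; 0.1114 0.3893]  nu=[2.9252, 1.5377]  x^+=[2.1064, 2.3293]  P^+=[0.2396 0.0742; 0.0742 0.2411]
step 4: x^-=[2.2318, 2.2138]  P^-=[0.4556 0.1266; 0.1266 0.3735]  S=[0.9117 0.0202; 0.0202 0.9093]  K=[0.4911 0.0131; 0.1060 0.3763]  nu=[-1.0190, 0.0995]  x^+=[1.7327, 2.1433]  P^+=[0.2353 0.0709; 0.0709 0.2328]
step 5: x^-=[1.8563, 2.0165]  P^-=[0.4510 0.1228; 0.1228 0.3668]  S=[0.9076 0.0178; 0.0178 0.9041]  K=[0.4886 0.0115; 0.1038 0.3724]  nu=[1.2047, -3.7296]  x^+=[2.4020, 0.7527]  P^+=[0.2340 0.0697; 0.0697 0.2302]

K[0,0] = 0.4886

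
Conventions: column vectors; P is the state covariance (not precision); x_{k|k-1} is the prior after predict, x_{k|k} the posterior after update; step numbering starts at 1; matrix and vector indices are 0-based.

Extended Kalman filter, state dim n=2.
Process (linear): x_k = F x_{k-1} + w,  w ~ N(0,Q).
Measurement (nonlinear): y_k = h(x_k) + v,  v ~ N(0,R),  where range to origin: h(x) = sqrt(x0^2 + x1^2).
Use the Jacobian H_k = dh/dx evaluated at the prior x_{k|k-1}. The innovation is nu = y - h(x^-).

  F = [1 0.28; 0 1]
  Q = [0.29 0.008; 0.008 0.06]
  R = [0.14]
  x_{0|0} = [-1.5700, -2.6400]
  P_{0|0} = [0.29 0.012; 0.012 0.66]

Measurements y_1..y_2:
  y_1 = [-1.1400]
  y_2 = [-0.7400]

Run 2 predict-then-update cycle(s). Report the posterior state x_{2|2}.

step 1: x^-=[-2.3092, -2.6400]  P^-=[0.6385 0.2048; 0.2048 0.7200]  H_jac=[-0.6584 -0.7527]  S=[1.0276]  K=[-0.5591; -0.6586]  nu=[-4.6474]  x^+=[0.2889, 0.4207]  P^+=[0.3173 -0.1735; -0.1735 0.2743]
step 2: x^-=[0.4067, 0.4207]  P^-=[0.5316 -0.0887; -0.0887 0.3343]  H_jac=[0.6951 0.7189]  S=[0.4809]  K=[0.6357; 0.3715]  nu=[-1.3251]  x^+=[-0.4356, -0.0716]  P^+=[0.3373 -0.2023; -0.2023 0.2679]

x_post = [-0.4356, -0.0716]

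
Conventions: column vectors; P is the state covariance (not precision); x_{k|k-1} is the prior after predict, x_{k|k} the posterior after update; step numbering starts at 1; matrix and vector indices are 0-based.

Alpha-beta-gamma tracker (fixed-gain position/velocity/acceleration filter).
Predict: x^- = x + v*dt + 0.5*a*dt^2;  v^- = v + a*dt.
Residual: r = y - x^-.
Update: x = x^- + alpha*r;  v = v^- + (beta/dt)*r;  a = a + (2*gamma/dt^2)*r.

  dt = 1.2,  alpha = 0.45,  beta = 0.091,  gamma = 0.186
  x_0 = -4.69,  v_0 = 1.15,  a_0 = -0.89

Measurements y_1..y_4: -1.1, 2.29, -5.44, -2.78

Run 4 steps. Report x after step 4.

step 1: x_pred=-3.9508  r=2.8508  x^+=-2.6679  v^+=0.2982  a^+=-0.1535
step 2: x_pred=-2.4207  r=4.7107  x^+=-0.3009  v^+=0.4712  a^+=1.0634
step 3: x_pred=1.0302  r=-6.4702  x^+=-1.8814  v^+=1.2566  a^+=-0.6081
step 4: x_pred=-0.8114  r=-1.9686  x^+=-1.6972  v^+=0.3776  a^+=-1.1166

x_post = -1.6972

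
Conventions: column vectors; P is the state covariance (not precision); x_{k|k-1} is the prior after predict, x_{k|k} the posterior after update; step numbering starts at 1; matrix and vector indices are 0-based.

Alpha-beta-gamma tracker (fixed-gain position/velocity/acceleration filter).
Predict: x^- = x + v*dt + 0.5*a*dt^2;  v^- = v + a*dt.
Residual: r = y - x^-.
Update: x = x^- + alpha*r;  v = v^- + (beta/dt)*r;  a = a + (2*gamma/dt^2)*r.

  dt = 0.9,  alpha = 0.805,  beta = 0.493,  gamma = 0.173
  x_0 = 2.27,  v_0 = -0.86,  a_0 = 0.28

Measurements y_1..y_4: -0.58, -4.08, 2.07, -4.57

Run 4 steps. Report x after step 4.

x_post = -3.3773

step 1: x_pred=1.6094  r=-2.1894  x^+=-0.1531  v^+=-1.8073  a^+=-0.6552
step 2: x_pred=-2.0450  r=-2.0350  x^+=-3.6832  v^+=-3.5117  a^+=-1.5245
step 3: x_pred=-7.4612  r=9.5312  x^+=0.2114  v^+=0.3372  a^+=2.5468
step 4: x_pred=1.5464  r=-6.1164  x^+=-3.3773  v^+=-0.7211  a^+=-0.0658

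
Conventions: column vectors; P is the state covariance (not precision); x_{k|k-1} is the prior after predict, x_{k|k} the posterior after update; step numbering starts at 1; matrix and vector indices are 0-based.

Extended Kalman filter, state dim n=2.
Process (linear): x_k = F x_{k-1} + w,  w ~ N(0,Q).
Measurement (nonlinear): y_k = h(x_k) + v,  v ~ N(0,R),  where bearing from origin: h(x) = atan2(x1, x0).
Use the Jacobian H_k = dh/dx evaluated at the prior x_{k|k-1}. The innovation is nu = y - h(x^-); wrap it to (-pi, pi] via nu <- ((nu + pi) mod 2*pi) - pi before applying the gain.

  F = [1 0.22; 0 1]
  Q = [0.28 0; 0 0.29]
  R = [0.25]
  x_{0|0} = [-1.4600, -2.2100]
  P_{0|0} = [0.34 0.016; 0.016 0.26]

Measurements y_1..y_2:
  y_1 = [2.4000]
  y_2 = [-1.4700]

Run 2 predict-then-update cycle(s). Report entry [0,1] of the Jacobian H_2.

H_jac[0,1] = -0.2513

step 1: x^-=[-1.9462, -2.2100]  P^-=[0.6396 0.0732; 0.0732 0.5500]  H_jac=[0.2548 -0.2244]  S=[0.3109]  K=[0.4715; -0.3371]  nu=[-1.5904]  x^+=[-2.6961, -1.6740]  P^+=[0.5705 0.1226; 0.1226 0.5147]
step 2: x^-=[-3.0644, -1.6740]  P^-=[0.9294 0.2358; 0.2358 0.8047]  H_jac=[0.1373 -0.2513]  S=[0.3021]  K=[0.2262; -0.5623]  nu=[1.1716]  x^+=[-2.7993, -2.3328]  P^+=[0.9139 0.2743; 0.2743 0.7092]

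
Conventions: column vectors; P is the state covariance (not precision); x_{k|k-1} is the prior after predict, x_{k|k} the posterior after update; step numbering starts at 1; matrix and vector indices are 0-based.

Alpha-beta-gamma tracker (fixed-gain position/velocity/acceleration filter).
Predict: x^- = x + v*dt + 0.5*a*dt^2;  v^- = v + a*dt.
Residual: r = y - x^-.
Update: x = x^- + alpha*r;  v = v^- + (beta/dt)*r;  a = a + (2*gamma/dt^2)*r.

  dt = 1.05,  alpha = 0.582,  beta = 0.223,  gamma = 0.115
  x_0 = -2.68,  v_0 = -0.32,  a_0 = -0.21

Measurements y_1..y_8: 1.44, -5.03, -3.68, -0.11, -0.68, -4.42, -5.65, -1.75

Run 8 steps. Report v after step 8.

v_post = -0.8210

step 1: x_pred=-3.1318  r=4.5718  x^+=-0.4710  v^+=0.4305  a^+=0.7437
step 2: x_pred=0.3910  r=-5.4210  x^+=-2.7640  v^+=0.0601  a^+=-0.3872
step 3: x_pred=-2.9144  r=-0.7656  x^+=-3.3600  v^+=-0.5090  a^+=-0.5469
step 4: x_pred=-4.1959  r=4.0859  x^+=-1.8179  v^+=-0.2155  a^+=0.3055
step 5: x_pred=-1.8758  r=1.1958  x^+=-1.1798  v^+=0.3593  a^+=0.5550
step 6: x_pred=-0.4967  r=-3.9233  x^+=-2.7801  v^+=0.1087  a^+=-0.2635
step 7: x_pred=-2.8111  r=-2.8389  x^+=-4.4634  v^+=-0.7709  a^+=-0.8557
step 8: x_pred=-5.7445  r=3.9945  x^+=-3.4197  v^+=-0.8210  a^+=-0.0224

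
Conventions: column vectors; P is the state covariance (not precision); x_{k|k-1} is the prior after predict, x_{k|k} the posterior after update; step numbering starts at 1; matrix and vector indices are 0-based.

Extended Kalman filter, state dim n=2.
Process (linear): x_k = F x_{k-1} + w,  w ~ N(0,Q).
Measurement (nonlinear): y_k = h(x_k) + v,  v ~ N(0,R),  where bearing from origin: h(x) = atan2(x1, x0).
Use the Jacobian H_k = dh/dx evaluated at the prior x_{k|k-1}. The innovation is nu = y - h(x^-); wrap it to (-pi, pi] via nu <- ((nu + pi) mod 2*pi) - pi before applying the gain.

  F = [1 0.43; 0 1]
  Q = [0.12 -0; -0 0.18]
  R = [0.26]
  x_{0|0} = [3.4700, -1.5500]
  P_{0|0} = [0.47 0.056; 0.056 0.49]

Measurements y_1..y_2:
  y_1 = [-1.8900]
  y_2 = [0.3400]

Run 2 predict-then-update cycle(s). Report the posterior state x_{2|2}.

x_post = [2.4132, -1.6162]

step 1: x^-=[2.8035, -1.5500]  P^-=[0.7288 0.2667; 0.2667 0.6700]  H_jac=[0.1510 0.2732]  S=[0.3486]  K=[0.5247; 0.6405]  nu=[-1.3849]  x^+=[2.0768, -2.4371]  P^+=[0.6328 0.1495; 0.1495 0.5270]
step 2: x^-=[1.0288, -2.4371]  P^-=[0.9788 0.3761; 0.3761 0.7070]  H_jac=[0.3483 0.1470]  S=[0.4325]  K=[0.9160; 0.5432]  nu=[1.5113]  x^+=[2.4132, -1.6162]  P^+=[0.6159 0.1609; 0.1609 0.5794]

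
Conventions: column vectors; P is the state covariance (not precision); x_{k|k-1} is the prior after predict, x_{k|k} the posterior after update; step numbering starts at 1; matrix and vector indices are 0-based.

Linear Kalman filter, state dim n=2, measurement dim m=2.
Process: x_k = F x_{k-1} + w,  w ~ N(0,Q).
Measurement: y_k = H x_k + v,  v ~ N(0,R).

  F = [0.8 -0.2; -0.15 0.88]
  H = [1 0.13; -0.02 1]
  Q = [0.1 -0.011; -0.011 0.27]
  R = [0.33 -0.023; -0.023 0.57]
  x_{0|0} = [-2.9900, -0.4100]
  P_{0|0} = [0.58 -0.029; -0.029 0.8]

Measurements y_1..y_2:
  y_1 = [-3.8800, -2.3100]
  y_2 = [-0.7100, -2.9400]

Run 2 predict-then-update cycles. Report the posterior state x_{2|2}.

x_post = [-1.2626, -1.9092]

step 1: x^-=[-2.3100, 0.0877]  P^-=[0.5125 -0.2427; -0.2427 0.9102]  S=[0.7948 -0.1570; -0.1570 1.4901]  K=[0.5837 -0.1082; -0.0359 0.6103]  nu=[-1.5814, -2.4439]  x^+=[-2.9686, -1.3470]  P^+=[0.2044 -0.0710; -0.0710 0.3473]
step 2: x^-=[-2.1055, -0.7401]  P^-=[0.2674 -0.1488; -0.1488 0.5623]  S=[0.5682 -0.1037; -0.1037 1.1383]  K=[0.4188 -0.0973; -0.0433 0.4926]  nu=[1.4917, -2.2420]  x^+=[-1.2626, -1.9092]  P^+=[0.1485 -0.0621; -0.0621 0.2805]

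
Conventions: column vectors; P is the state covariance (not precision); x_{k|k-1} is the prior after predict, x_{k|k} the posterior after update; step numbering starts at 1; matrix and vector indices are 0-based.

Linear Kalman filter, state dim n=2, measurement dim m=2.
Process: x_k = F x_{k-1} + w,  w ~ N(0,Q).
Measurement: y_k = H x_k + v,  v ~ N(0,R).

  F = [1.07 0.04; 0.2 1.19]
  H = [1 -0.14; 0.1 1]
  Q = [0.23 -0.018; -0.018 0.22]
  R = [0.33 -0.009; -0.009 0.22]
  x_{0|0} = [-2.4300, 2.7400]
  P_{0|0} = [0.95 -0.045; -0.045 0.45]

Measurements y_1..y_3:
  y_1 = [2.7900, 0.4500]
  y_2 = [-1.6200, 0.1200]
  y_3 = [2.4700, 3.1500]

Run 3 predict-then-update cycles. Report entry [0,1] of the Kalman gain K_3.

K[0,1] = 0.1106

step 1: x^-=[-2.4905, 2.7746]  P^-=[1.3145 0.1491; 0.1491 0.8738]  S=[1.6199 0.1471; 0.1471 1.1368]  K=[0.7854 0.1451; -0.0551 0.7889]  nu=[5.6689, -2.0755]  x^+=[1.6608, 0.8246]  P^+=[0.2578 -0.0009; -0.0009 0.1742]
step 2: x^-=[1.8100, 1.3134]  P^-=[0.5253 0.0443; 0.0443 0.4765]  S=[0.8522 0.0205; 0.0205 0.7106]  K=[0.6062 0.1188; -0.0426 0.6780]  nu=[-3.2461, -1.3744]  x^+=[-0.3212, 0.5199]  P^+=[0.1991 0.0008; 0.0008 0.1495]
step 3: x^-=[-0.3229, 0.5544]  P^-=[0.4583 0.0327; 0.0327 0.4400]  S=[0.7877 0.0075; 0.0075 0.6711]  K=[0.5749 0.1106; -0.0430 0.6610]  nu=[2.8705, 2.6279]  x^+=[1.6180, 2.1680]  P^+=[0.1888 0.0003; 0.0003 0.1458]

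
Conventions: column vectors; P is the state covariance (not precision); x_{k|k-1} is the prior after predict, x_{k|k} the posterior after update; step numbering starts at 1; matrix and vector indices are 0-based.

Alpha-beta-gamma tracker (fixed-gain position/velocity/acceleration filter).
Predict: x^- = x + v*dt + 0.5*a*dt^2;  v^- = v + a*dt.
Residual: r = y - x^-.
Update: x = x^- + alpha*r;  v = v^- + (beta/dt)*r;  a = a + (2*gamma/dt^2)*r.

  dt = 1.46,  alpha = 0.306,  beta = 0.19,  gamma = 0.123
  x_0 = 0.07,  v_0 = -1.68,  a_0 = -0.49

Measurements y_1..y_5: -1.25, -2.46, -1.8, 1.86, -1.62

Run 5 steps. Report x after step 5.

x_post = -1.0075

step 1: x_pred=-2.9050  r=1.6550  x^+=-2.3986  v^+=-2.1800  a^+=-0.2990
step 2: x_pred=-5.9001  r=3.4401  x^+=-4.8474  v^+=-2.1689  a^+=0.0980
step 3: x_pred=-7.9095  r=6.1095  x^+=-6.0400  v^+=-1.2307  a^+=0.8031
step 4: x_pred=-6.9809  r=8.8409  x^+=-4.2756  v^+=1.0923  a^+=1.8234
step 5: x_pred=-0.7374  r=-0.8826  x^+=-1.0075  v^+=3.6396  a^+=1.7215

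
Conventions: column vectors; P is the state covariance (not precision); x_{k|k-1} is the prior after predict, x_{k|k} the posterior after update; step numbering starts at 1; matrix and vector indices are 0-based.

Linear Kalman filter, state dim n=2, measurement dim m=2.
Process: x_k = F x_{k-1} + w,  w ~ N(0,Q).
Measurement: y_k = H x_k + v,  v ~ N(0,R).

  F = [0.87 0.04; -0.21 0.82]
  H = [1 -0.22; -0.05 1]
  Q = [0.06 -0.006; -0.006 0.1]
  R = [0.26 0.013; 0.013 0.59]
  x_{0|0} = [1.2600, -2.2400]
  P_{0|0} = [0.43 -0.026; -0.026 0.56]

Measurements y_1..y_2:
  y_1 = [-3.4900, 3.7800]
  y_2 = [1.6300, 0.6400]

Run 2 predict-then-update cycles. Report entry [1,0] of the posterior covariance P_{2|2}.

P_post[1,0] = 0.0152

step 1: x^-=[1.0066, -2.1014]  P^-=[0.3846 -0.0845; -0.0845 0.5045]  S=[0.7062 -0.2027; -0.2027 1.1039]  K=[0.5742 0.0114; -0.1526 0.4328]  nu=[-4.9589, 5.9317]  x^+=[-1.7729, 1.2228]  P^+=[0.1543 0.0219; 0.0219 0.2545]
step 2: x^-=[-1.4935, 1.3750]  P^-=[0.1787 -0.0104; -0.0104 0.2704]  S=[0.4563 -0.0659; -0.0659 0.8618]  K=[0.3977 0.0080; -0.1089 0.3060]  nu=[3.4260, -0.8097]  x^+=[-0.1374, 0.7542]  P^+=[0.1069 0.0152; 0.0152 0.1799]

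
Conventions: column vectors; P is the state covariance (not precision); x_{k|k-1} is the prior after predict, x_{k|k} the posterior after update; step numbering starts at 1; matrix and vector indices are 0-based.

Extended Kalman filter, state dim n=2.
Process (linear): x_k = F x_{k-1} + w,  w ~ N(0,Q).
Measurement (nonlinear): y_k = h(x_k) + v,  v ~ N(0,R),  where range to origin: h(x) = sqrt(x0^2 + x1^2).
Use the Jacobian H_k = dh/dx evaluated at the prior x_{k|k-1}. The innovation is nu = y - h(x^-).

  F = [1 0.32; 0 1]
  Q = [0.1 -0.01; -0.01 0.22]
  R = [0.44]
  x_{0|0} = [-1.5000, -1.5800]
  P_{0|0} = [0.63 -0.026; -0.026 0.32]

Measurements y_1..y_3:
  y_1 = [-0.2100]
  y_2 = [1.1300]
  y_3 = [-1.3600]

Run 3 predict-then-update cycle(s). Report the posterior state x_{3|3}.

x_post = [-0.1354, 0.3509]

step 1: x^-=[-2.0056, -1.5800]  P^-=[0.7461 0.0664; 0.0664 0.5400]  H_jac=[-0.7855 -0.6188]  S=[1.1717]  K=[-0.5353; -0.3297]  nu=[-2.7632]  x^+=[-0.5266, -0.6690]  P^+=[0.4104 -0.1404; -0.1404 0.4126]
step 2: x^-=[-0.7406, -0.6690]  P^-=[0.4628 -0.0183; -0.0183 0.6326]  H_jac=[-0.7421 -0.6703]  S=[0.9609]  K=[-0.3447; -0.4271]  nu=[0.1320]  x^+=[-0.7861, -0.7253]  P^+=[0.3487 -0.1598; -0.1598 0.4573]
step 3: x^-=[-1.0182, -0.7253]  P^-=[0.3932 -0.0235; -0.0235 0.6773]  H_jac=[-0.8145 -0.5802]  S=[0.9067]  K=[-0.3382; -0.4123]  nu=[-2.6102]  x^+=[-0.1354, 0.3509]  P^+=[0.2895 -0.1499; -0.1499 0.5232]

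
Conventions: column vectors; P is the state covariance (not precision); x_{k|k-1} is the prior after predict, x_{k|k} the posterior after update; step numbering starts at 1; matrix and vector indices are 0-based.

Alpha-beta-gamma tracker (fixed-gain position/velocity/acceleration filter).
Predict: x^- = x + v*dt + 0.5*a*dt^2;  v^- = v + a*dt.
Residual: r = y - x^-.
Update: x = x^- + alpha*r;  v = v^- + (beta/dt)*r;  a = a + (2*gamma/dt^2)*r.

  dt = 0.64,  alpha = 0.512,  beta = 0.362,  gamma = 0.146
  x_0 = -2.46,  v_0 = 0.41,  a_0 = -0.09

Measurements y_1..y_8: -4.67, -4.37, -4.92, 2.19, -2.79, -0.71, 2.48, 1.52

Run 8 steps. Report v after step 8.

step 1: x_pred=-2.2160  r=-2.4540  x^+=-3.4725  v^+=-1.0356  a^+=-1.8394
step 2: x_pred=-4.5120  r=0.1420  x^+=-4.4393  v^+=-2.1325  a^+=-1.7382
step 3: x_pred=-6.1601  r=1.2401  x^+=-5.5252  v^+=-2.5436  a^+=-0.8541
step 4: x_pred=-7.3280  r=9.5180  x^+=-2.4548  v^+=2.2934  a^+=5.9311
step 5: x_pred=0.2277  r=-3.0177  x^+=-1.3174  v^+=4.3824  a^+=3.7798
step 6: x_pred=2.2615  r=-2.9715  x^+=0.7401  v^+=5.1208  a^+=1.6615
step 7: x_pred=4.3577  r=-1.8777  x^+=3.3963  v^+=5.1221  a^+=0.3229
step 8: x_pred=6.7406  r=-5.2206  x^+=4.0676  v^+=2.3759  a^+=-3.3988

v_post = 2.3759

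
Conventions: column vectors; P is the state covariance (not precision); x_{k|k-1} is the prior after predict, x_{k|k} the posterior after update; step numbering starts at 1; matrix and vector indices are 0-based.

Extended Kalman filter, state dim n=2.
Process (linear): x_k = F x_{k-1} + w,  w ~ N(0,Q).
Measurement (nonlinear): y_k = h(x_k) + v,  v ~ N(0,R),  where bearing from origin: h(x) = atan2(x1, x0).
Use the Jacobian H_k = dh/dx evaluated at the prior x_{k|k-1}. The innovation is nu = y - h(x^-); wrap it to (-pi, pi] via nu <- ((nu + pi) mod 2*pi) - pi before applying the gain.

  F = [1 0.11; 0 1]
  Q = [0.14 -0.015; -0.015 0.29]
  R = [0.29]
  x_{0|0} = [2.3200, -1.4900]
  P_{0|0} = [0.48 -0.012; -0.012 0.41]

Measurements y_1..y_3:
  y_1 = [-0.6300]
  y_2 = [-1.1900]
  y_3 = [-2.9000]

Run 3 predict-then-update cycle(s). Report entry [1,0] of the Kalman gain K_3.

K[1,0] = 0.5632

step 1: x^-=[2.1561, -1.4900]  P^-=[0.6223 0.0181; 0.0181 0.7000]  H_jac=[0.2169 0.3139]  S=[0.3907]  K=[0.3600; 0.5724]  nu=[-0.0253]  x^+=[2.1470, -1.5045]  P^+=[0.5717 -0.0624; -0.0624 0.5720]
step 2: x^-=[1.9815, -1.5045]  P^-=[0.7049 -0.0145; -0.0145 0.8620]  H_jac=[0.2431 0.3201]  S=[0.4177]  K=[0.3990; 0.6521]  nu=[-0.5406]  x^+=[1.7658, -1.8570]  P^+=[0.6384 -0.1232; -0.1232 0.6843]
step 3: x^-=[1.5615, -1.8570]  P^-=[0.7595 -0.0629; -0.0629 0.9743]  H_jac=[0.3155 0.2653]  S=[0.4236]  K=[0.5262; 0.5632]  nu=[-2.0284]  x^+=[0.4942, -2.9995]  P^+=[0.6422 -0.1885; -0.1885 0.8399]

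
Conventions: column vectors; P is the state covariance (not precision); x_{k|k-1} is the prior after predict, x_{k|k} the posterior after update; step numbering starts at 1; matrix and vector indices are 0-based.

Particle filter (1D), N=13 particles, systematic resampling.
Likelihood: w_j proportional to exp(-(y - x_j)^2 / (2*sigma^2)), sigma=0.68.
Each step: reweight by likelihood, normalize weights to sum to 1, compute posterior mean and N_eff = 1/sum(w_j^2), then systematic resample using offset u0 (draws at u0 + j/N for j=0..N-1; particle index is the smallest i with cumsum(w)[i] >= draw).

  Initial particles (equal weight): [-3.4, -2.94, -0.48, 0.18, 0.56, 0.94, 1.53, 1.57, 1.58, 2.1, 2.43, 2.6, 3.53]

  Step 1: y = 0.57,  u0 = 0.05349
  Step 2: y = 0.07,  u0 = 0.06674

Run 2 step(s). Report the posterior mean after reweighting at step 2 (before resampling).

post_mean = 0.4341

step 1: w=[0.0000, 0.0000, 0.0728, 0.2035, 0.2398, 0.2068, 0.0885, 0.0813, 0.0796, 0.0191, 0.0057, 0.0028, 0.0000]  mean=0.7806  Neff=5.9455  idx=[2, 3, 3, 4, 4, 4, 4, 5, 5, 6, 7, 8, 9]
step 2: w=[0.1038, 0.1421, 0.1421, 0.1110, 0.1110, 0.1110, 0.1110, 0.0635, 0.0635, 0.0144, 0.0126, 0.0122, 0.0017]  mean=0.4341  Neff=9.1704  idx=[0, 1, 1, 2, 2, 3, 4, 4, 5, 6, 7, 8, 11]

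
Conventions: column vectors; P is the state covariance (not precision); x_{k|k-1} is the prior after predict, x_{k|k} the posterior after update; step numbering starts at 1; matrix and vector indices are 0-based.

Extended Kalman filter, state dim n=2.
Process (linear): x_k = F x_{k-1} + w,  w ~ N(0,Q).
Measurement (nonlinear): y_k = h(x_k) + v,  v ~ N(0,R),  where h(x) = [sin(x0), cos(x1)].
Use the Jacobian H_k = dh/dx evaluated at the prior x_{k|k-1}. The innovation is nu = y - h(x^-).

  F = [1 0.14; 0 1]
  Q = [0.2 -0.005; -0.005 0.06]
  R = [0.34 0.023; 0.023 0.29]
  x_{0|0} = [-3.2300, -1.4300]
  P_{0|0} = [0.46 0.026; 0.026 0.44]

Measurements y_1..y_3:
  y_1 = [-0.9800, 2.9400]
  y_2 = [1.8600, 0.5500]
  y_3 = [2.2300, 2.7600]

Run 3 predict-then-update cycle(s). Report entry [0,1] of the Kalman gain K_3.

K[0,1] = 0.0120

step 1: x^-=[-3.4302, -1.4300]  P^-=[0.6759 0.0826; 0.0826 0.5000]  H_jac=[-0.9586 0.0000; 0.0000 0.9901]  S=[0.9612 -0.0554; -0.0554 0.7802]  K=[-0.6708 0.0572; -0.0460 0.6313]  nu=[-1.2646, 2.7997]  x^+=[-2.4217, 0.3956]  P^+=[0.2366 0.0012; 0.0012 0.1838]
step 2: x^-=[-2.3663, 0.3956]  P^-=[0.4405 0.0219; 0.0219 0.2438]  H_jac=[-0.7142 0.0000; 0.0000 -0.3853]  S=[0.5647 0.0290; 0.0290 0.3262]  K=[-0.5583 0.0238; -0.0130 -0.2869]  nu=[2.5599, -0.3728]  x^+=[-3.8045, 0.4693]  P^+=[0.2650 0.0154; 0.0154 0.2167]
step 3: x^-=[-3.7388, 0.4693]  P^-=[0.4736 0.0407; 0.0407 0.2767]  H_jac=[-0.8269 0.0000; 0.0000 -0.4523]  S=[0.6638 0.0382; 0.0382 0.3466]  K=[-0.5906 0.0120; -0.0301 -0.3577]  nu=[1.6676, 1.8681]  x^+=[-4.7014, -0.2492]  P^+=[0.2425 0.0223; 0.0223 0.2309]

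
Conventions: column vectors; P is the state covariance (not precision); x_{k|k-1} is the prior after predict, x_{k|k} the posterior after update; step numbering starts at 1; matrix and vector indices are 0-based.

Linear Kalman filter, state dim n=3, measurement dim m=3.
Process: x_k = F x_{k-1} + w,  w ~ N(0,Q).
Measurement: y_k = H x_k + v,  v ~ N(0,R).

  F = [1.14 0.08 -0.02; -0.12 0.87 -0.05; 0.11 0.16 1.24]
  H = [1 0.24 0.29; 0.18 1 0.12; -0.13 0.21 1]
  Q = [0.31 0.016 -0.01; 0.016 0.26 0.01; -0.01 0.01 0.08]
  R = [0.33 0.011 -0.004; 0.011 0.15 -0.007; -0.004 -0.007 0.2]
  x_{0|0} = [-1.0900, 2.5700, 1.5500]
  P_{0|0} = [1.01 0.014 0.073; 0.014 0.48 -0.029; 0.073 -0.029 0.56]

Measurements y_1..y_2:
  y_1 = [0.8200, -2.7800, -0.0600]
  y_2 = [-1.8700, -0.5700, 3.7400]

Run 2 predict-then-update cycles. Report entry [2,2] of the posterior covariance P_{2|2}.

step 1: x^-=[-1.0680, 2.2892, 2.2133]  P^-=[1.6252 -0.0778 0.2118; -0.0778 0.6397 -0.0125; 0.2118 -0.0125 0.9745]  S=[2.1578 0.4423 0.2857; 0.4423 0.8346 0.2355; 0.2857 0.2355 1.1741]  K=[0.8173 -0.0906 -0.1942; -0.1328 0.8241 -0.0205; 0.1497 -0.1326 0.7945]  nu=[0.6967, -5.1426, -2.8929]  x^+=[0.5292, -1.9821, 0.7015]  P^+=[0.2807 -0.0545 0.0065; -0.0545 0.1376 -0.0453; 0.0065 -0.0453 0.1696]
step 2: x^-=[0.4307, -1.8230, 0.6109]  P^-=[0.6656 -0.0656 0.0171; -0.0656 0.3840 -0.0388; 0.0171 -0.0388 0.3295]  S=[1.0185 0.1566 0.0175; 0.1566 0.5281 0.0667; 0.0175 0.0667 0.5406]  K=[0.6561 -0.0669 -0.1668; -0.0963 0.7236 0.0070; 0.1066 -0.1000 0.5993]  nu=[-2.0403, 1.1022, 3.5679]  x^+=[-1.5770, -0.8038, 2.4215]  P^+=[0.2259 -0.0426 0.0028; -0.0426 0.1192 -0.0338; 0.0028 -0.0338 0.1276]

P_post[2,2] = 0.1276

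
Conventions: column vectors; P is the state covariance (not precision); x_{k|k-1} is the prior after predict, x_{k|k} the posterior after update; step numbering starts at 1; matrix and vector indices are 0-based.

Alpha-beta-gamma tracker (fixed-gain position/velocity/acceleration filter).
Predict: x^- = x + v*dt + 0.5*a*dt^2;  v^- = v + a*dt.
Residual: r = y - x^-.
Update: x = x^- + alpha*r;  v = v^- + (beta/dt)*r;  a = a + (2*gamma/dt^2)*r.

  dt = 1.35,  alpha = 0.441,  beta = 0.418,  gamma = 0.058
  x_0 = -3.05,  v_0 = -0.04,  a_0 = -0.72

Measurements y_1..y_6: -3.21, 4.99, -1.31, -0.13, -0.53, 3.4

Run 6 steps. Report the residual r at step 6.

step 1: x_pred=-3.7601  r=0.5501  x^+=-3.5175  v^+=-0.8417  a^+=-0.6850
step 2: x_pred=-5.2780  r=10.2680  x^+=-0.7498  v^+=1.4129  a^+=-0.0314
step 3: x_pred=1.1289  r=-2.4389  x^+=0.0534  v^+=0.6152  a^+=-0.1867
step 4: x_pred=0.7138  r=-0.8438  x^+=0.3417  v^+=0.1020  a^+=-0.2404
step 5: x_pred=0.2603  r=-0.7903  x^+=-0.0882  v^+=-0.4673  a^+=-0.2907
step 6: x_pred=-0.9839  r=4.3839  x^+=0.9494  v^+=0.4977  a^+=-0.0117

resid = 4.3839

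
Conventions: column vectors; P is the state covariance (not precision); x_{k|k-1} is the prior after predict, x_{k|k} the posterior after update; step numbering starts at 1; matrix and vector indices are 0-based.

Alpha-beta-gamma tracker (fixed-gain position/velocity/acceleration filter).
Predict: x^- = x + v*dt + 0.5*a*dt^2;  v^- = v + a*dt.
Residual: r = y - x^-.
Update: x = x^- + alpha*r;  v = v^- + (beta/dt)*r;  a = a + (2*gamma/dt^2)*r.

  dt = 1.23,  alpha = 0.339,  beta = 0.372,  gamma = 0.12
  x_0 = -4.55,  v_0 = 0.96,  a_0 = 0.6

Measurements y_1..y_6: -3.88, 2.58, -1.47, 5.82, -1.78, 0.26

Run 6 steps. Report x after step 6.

x_post = 2.3648

step 1: x_pred=-2.9153  r=-0.9647  x^+=-3.2424  v^+=1.4062  a^+=0.4470
step 2: x_pred=-1.1746  r=3.7546  x^+=0.0982  v^+=3.0915  a^+=1.0426
step 3: x_pred=4.6895  r=-6.1595  x^+=2.6014  v^+=2.5110  a^+=0.0655
step 4: x_pred=5.7395  r=0.0805  x^+=5.7668  v^+=2.6159  a^+=0.0782
step 5: x_pred=9.0435  r=-10.8235  x^+=5.3744  v^+=-0.5613  a^+=-1.6388
step 6: x_pred=3.4443  r=-3.1843  x^+=2.3648  v^+=-3.5401  a^+=-2.1439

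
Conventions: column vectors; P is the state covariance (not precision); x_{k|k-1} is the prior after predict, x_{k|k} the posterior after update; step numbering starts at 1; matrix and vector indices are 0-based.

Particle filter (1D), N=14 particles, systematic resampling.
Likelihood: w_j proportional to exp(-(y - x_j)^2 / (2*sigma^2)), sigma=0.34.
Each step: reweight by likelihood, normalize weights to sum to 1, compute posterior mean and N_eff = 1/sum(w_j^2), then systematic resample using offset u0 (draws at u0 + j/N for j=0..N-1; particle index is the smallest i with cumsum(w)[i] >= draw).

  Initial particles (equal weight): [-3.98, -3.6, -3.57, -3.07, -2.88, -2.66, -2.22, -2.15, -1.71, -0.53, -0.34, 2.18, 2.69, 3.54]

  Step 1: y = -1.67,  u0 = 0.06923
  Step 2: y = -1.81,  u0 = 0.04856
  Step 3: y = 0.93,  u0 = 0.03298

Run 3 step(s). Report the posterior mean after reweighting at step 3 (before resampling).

post_mean = -1.7100

step 1: w=[0.0000, 0.0000, 0.0000, 0.0001, 0.0011, 0.0087, 0.1635, 0.2233, 0.6008, 0.0022, 0.0003, 0.0000, 0.0000, 0.0000]  mean=-1.8984  Neff=2.2851  idx=[6, 6, 7, 7, 7, 8, 8, 8, 8, 8, 8, 8, 8, 9]
step 2: w=[0.0463, 0.0463, 0.0580, 0.0580, 0.0580, 0.0917, 0.0917, 0.0917, 0.0917, 0.0917, 0.0917, 0.0917, 0.0917, 0.0001]  mean=-1.8337  Neff=12.2554  idx=[1, 2, 3, 4, 5, 6, 7, 8, 8, 9, 10, 11, 11, 12]
step 3: w=[0.0000, 0.0000, 0.0000, 0.0000, 0.1000, 0.1000, 0.1000, 0.1000, 0.1000, 0.1000, 0.1000, 0.1000, 0.1000, 0.1000]  mean=-1.7100  Neff=10.0001  idx=[4, 5, 5, 6, 7, 7, 8, 9, 10, 10, 11, 12, 12, 13]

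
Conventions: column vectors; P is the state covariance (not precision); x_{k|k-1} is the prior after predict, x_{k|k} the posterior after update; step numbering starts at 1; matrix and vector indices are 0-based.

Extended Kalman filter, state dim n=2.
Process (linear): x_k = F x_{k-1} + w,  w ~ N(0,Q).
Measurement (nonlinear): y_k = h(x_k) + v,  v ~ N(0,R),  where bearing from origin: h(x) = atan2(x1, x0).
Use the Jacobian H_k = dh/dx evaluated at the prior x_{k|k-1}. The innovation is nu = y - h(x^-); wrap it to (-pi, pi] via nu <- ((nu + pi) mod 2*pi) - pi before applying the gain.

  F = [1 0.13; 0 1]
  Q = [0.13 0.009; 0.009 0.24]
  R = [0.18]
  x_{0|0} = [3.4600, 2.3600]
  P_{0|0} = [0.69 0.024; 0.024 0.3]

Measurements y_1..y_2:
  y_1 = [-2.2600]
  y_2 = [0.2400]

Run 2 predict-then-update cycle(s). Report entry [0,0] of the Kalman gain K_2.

step 1: x^-=[3.7668, 2.3600]  P^-=[0.8313 0.0720; 0.0720 0.5400]  H_jac=[-0.1194 0.1906]  S=[0.2082]  K=[-0.4110; 0.4531]  nu=[-2.8197]  x^+=[4.9256, 1.0823]  P^+=[0.7961 0.1108; 0.1108 0.4972]
step 2: x^-=[5.0663, 1.0823]  P^-=[0.9633 0.1844; 0.1844 0.7372]  H_jac=[-0.0403 0.1888]  S=[0.2050]  K=[-0.0197; 0.6425]  nu=[0.0295]  x^+=[5.0657, 1.1013]  P^+=[0.9633 0.1870; 0.1870 0.6526]

K[0,0] = -0.0197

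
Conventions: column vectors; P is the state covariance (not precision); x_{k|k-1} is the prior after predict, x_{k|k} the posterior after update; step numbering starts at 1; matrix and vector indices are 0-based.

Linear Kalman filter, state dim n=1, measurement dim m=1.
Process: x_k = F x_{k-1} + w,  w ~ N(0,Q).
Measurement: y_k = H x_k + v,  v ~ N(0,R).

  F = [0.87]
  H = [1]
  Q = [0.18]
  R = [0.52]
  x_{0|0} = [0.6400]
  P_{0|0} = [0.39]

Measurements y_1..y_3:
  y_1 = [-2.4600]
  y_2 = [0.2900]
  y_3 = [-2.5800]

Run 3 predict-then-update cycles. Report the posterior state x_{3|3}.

step 1: x^-=[0.5568]  P^-=[0.4752]  S=[0.9952]  K=[0.4775]  nu=[-3.0168]  x^+=[-0.8837]  P^+=[0.2483]
step 2: x^-=[-0.7688]  P^-=[0.3679]  S=[0.8879]  K=[0.4144]  nu=[1.0588]  x^+=[-0.3301]  P^+=[0.2155]
step 3: x^-=[-0.2872]  P^-=[0.3431]  S=[0.8631]  K=[0.3975]  nu=[-2.2928]  x^+=[-1.1986]  P^+=[0.2067]

x_post = [-1.1986]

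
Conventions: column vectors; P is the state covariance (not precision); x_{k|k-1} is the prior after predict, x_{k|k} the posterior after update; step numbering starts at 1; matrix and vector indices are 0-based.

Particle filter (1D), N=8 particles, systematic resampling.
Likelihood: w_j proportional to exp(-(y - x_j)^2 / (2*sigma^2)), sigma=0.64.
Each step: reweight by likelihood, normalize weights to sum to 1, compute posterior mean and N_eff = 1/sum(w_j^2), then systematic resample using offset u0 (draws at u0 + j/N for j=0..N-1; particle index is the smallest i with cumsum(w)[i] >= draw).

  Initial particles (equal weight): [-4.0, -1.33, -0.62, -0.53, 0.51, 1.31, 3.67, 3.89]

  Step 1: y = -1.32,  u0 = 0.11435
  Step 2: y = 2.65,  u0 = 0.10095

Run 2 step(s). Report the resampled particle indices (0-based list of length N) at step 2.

step 1: w=[0.0001, 0.4917, 0.2704, 0.2295, 0.0082, 0.0001, 0.0000, 0.0000]  mean=-0.9392  Neff=2.7204  idx=[1, 1, 1, 1, 2, 2, 3, 3]
step 2: w=[0.0003, 0.0003, 0.0003, 0.0003, 0.1647, 0.1647, 0.3346, 0.3346]  mean=-0.5606  Neff=3.5939  idx=[4, 5, 6, 6, 6, 7, 7, 7]

resampled_idx = [4, 5, 6, 6, 6, 7, 7, 7]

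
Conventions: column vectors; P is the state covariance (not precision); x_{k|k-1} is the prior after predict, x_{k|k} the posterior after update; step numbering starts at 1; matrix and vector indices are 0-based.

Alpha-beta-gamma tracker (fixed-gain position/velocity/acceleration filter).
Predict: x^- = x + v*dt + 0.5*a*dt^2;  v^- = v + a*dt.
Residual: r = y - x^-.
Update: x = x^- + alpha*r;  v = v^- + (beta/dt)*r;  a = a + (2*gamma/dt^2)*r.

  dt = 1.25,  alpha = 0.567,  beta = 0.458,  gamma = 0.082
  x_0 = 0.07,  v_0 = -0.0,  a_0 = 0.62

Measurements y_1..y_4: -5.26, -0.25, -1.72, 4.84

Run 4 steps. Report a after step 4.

step 1: x_pred=0.5544  r=-5.8144  x^+=-2.7424  v^+=-1.3554  a^+=0.0097
step 2: x_pred=-4.4290  r=4.1790  x^+=-2.0595  v^+=0.1880  a^+=0.4484
step 3: x_pred=-1.4743  r=-0.2457  x^+=-1.6136  v^+=0.6584  a^+=0.4226
step 4: x_pred=-0.4605  r=5.3005  x^+=2.5449  v^+=3.1287  a^+=0.9789

a_post = 0.9789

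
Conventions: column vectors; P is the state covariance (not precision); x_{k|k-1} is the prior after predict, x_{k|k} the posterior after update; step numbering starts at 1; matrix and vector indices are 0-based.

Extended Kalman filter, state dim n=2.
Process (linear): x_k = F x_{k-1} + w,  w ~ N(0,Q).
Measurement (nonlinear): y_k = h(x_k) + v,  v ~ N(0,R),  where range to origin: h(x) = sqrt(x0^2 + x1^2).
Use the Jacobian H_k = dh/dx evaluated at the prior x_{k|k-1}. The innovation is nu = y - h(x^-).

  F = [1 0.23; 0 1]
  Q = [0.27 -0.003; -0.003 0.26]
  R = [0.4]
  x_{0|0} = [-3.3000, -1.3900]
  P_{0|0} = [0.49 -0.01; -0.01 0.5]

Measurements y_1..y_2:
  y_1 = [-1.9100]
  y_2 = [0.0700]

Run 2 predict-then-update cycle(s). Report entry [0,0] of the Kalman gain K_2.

K[0,0] = 0.0299

step 1: x^-=[-3.6197, -1.3900]  P^-=[0.7818 0.1020; 0.1020 0.7600]  H_jac=[-0.9335 -0.3585]  S=[1.2473]  K=[-0.6145; -0.2948]  nu=[-5.7874]  x^+=[-0.0634, 0.3160]  P^+=[0.3109 -0.1239; -0.1239 0.6516]
step 2: x^-=[0.0092, 0.3160]  P^-=[0.5583 0.0229; 0.0229 0.9116]  H_jac=[0.0292 0.9996]  S=[1.3127]  K=[0.0299; 0.6947]  nu=[-0.2461]  x^+=[0.0019, 0.1450]  P^+=[0.5572 -0.0043; -0.0043 0.2781]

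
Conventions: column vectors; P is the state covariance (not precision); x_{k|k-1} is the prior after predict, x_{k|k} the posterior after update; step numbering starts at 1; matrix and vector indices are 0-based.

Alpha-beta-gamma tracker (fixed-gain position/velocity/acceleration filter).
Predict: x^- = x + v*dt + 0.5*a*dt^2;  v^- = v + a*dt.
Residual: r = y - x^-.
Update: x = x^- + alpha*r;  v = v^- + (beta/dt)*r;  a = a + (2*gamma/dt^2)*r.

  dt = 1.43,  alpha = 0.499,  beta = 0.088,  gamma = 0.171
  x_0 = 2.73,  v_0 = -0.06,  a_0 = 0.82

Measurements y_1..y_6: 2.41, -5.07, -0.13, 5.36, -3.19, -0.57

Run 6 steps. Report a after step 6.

step 1: x_pred=3.4826  r=-1.0726  x^+=2.9474  v^+=1.0466  a^+=0.6406
step 2: x_pred=5.0990  r=-10.1690  x^+=0.0247  v^+=1.3369  a^+=-1.0601
step 3: x_pred=0.8525  r=-0.9825  x^+=0.3622  v^+=-0.2395  a^+=-1.2244
step 4: x_pred=-1.2322  r=6.5922  x^+=2.0573  v^+=-1.5848  a^+=-0.1219
step 5: x_pred=-0.3336  r=-2.8564  x^+=-1.7589  v^+=-1.9349  a^+=-0.5996
step 6: x_pred=-5.1389  r=4.5689  x^+=-2.8590  v^+=-2.5112  a^+=0.1645

a_post = 0.1645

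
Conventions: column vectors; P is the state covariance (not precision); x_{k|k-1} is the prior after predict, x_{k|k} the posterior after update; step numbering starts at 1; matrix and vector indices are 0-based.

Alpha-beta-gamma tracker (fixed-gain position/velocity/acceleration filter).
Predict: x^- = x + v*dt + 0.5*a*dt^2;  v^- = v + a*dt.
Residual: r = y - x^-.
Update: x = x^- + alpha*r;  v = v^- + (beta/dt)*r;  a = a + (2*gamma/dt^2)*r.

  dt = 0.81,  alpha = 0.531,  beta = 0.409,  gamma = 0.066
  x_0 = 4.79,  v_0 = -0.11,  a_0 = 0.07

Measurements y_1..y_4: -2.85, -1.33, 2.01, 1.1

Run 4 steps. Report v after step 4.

step 1: x_pred=4.7239  r=-7.5739  x^+=0.7021  v^+=-3.8776  a^+=-1.4538
step 2: x_pred=-2.9157  r=1.5857  x^+=-2.0737  v^+=-4.2545  a^+=-1.1348
step 3: x_pred=-5.8921  r=7.9021  x^+=-1.6961  v^+=-1.1836  a^+=0.4551
step 4: x_pred=-2.5055  r=3.6055  x^+=-0.5910  v^+=1.0055  a^+=1.1804

v_post = 1.0055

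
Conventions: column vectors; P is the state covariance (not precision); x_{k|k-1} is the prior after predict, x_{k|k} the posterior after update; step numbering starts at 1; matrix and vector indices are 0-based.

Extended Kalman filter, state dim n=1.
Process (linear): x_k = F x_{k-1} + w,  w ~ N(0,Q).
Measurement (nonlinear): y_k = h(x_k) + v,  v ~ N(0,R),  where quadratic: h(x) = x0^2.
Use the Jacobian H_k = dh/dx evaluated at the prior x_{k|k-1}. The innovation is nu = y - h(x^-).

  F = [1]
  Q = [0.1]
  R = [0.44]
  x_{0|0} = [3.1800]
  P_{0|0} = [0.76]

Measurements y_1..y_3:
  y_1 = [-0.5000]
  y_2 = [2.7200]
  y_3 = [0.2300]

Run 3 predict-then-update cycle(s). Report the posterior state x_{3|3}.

x_post = [1.0571]

step 1: x^-=[3.1800]  P^-=[0.8600]  H_jac=[6.3600]  S=[35.2267]  K=[0.1553]  nu=[-10.6124]  x^+=[1.5322]  P^+=[0.0107]
step 2: x^-=[1.5322]  P^-=[0.1107]  H_jac=[3.0645]  S=[1.4800]  K=[0.2293]  nu=[0.3723]  x^+=[1.6176]  P^+=[0.0329]
step 3: x^-=[1.6176]  P^-=[0.1329]  H_jac=[3.2352]  S=[1.8312]  K=[0.2348]  nu=[-2.3866]  x^+=[1.0571]  P^+=[0.0319]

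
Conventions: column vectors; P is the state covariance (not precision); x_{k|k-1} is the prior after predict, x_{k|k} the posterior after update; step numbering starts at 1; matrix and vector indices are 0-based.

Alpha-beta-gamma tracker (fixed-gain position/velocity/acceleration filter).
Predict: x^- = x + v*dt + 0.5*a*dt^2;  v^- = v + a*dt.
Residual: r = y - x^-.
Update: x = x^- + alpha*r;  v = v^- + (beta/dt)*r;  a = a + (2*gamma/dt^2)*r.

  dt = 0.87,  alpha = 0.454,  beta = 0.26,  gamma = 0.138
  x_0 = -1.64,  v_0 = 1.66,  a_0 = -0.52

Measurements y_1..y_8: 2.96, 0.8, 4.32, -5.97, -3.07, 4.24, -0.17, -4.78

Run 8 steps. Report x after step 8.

step 1: x_pred=-0.3926  r=3.3526  x^+=1.1295  v^+=2.2095  a^+=0.7025
step 2: x_pred=3.3176  r=-2.5176  x^+=2.1746  v^+=2.0683  a^+=-0.2155
step 3: x_pred=3.8925  r=0.4275  x^+=4.0866  v^+=2.0086  a^+=-0.0596
step 4: x_pred=5.8114  r=-11.7814  x^+=0.4627  v^+=-1.5642  a^+=-4.3557
step 5: x_pred=-2.5466  r=-0.5234  x^+=-2.7842  v^+=-5.5101  a^+=-4.5465
step 6: x_pred=-9.2987  r=13.5387  x^+=-3.1521  v^+=-5.4196  a^+=0.3903
step 7: x_pred=-7.7194  r=7.5494  x^+=-4.2920  v^+=-2.8239  a^+=3.1431
step 8: x_pred=-5.5592  r=0.7792  x^+=-5.2055  v^+=0.1435  a^+=3.4273

x_post = -5.2055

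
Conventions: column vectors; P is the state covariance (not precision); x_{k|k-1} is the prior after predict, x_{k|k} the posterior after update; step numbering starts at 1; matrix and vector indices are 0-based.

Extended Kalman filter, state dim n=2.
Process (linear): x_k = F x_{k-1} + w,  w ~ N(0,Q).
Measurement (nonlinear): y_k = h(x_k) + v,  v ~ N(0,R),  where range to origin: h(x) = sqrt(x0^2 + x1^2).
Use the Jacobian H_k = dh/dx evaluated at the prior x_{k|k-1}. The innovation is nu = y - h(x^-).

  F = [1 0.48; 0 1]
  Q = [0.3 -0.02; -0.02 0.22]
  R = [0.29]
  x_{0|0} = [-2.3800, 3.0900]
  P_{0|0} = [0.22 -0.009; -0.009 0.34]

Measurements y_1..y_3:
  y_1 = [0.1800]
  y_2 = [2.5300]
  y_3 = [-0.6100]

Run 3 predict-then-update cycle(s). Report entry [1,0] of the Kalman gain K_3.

K[1,0] = 0.4609

step 1: x^-=[-0.8968, 3.0900]  P^-=[0.5897 0.1342; 0.1342 0.5600]  H_jac=[-0.2787 0.9604]  S=[0.7805]  K=[-0.0455; 0.6412]  nu=[-3.0375]  x^+=[-0.7587, 1.1425]  P^+=[0.5881 0.1569; 0.1569 0.2392]
step 2: x^-=[-0.2103, 1.1425]  P^-=[1.0939 0.2517; 0.2517 0.4592]  H_jac=[-0.1811 0.9835]  S=[0.6803]  K=[0.0728; 0.5968]  nu=[1.3683]  x^+=[-0.1107, 1.9590]  P^+=[1.0902 0.2222; 0.2222 0.2169]
step 3: x^-=[0.8297, 1.9590]  P^-=[1.6535 0.3063; 0.3063 0.4369]  H_jac=[0.3900 0.9208]  S=[1.1319]  K=[0.8189; 0.4609]  nu=[-2.7375]  x^+=[-1.4120, 0.6972]  P^+=[0.8945 -0.1209; -0.1209 0.1964]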